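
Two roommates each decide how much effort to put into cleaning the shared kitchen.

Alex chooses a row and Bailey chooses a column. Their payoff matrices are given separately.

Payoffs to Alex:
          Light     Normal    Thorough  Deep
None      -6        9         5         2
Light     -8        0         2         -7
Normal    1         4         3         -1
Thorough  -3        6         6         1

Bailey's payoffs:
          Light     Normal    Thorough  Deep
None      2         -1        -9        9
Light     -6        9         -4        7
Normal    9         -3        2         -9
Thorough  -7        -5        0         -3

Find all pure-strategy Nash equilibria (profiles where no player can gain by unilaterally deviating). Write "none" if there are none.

Alex against Light: payoffs -6, -8, 1, -3 → best response Normal.
Alex against Normal: payoffs 9, 0, 4, 6 → best response None.
Alex against Thorough: payoffs 5, 2, 3, 6 → best response Thorough.
Alex against Deep: payoffs 2, -7, -1, 1 → best response None.
Bailey against None: payoffs 2, -1, -9, 9 → best response Deep.
Bailey against Light: payoffs -6, 9, -4, 7 → best response Normal.
Bailey against Normal: payoffs 9, -3, 2, -9 → best response Light.
Bailey against Thorough: payoffs -7, -5, 0, -3 → best response Thorough.
Mutual best responses: (None, Deep); (Normal, Light); (Thorough, Thorough).

(None, Deep); (Normal, Light); (Thorough, Thorough)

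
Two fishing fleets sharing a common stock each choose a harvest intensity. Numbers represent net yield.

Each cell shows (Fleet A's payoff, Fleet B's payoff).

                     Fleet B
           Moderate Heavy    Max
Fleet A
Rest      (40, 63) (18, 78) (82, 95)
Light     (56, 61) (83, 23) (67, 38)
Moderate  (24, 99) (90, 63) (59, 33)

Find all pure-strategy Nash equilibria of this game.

Pure-strategy Nash equilibria: (Rest, Max), (Light, Moderate)

Check each profile: it is a Nash equilibrium iff no player can strictly gain by switching unilaterally.
(Rest, Moderate): Fleet A can switch to Light (40 → 56). Not NE.
(Rest, Heavy): Fleet A can switch to Light (18 → 83). Not NE.
(Rest, Max): Fleet A gets 82, best alternative 67; Fleet B gets 95, best alternative 78. No profitable deviation — NE.
(Light, Moderate): Fleet A gets 56, best alternative 40; Fleet B gets 61, best alternative 38. No profitable deviation — NE.
(Light, Heavy): Fleet A can switch to Moderate (83 → 90). Not NE.
(Light, Max): Fleet A can switch to Rest (67 → 82). Not NE.
(Moderate, Moderate): Fleet A can switch to Rest (24 → 40). Not NE.
(Moderate, Heavy): Fleet B can switch to Moderate (63 → 99). Not NE.
(The remaining 1 profile has a profitable deviation by the same check.)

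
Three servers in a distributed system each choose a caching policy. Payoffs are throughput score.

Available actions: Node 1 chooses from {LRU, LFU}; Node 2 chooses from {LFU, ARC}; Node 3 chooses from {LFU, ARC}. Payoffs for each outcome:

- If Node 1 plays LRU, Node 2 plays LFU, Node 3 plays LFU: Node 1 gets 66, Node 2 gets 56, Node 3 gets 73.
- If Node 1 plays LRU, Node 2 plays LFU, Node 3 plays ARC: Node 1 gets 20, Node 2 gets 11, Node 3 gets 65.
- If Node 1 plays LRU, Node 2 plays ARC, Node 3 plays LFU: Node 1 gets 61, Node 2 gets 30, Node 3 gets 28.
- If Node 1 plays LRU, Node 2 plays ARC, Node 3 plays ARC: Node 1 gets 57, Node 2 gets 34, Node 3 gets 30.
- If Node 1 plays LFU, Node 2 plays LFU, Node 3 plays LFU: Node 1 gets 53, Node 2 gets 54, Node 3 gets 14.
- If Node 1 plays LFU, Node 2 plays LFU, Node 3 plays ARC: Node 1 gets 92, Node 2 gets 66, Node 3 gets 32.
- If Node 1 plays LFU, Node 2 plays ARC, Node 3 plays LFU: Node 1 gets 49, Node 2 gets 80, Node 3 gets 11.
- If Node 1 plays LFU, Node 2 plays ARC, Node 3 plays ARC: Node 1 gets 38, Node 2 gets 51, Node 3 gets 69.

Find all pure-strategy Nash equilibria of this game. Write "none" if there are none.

Pure-strategy Nash equilibria: (LRU, LFU, LFU) and (LRU, ARC, ARC) and (LFU, LFU, ARC)

(LRU, LFU, LFU): Node 1 gets 66, best alternative 53; Node 2 gets 56, best alternative 30; Node 3 gets 73, best alternative 65. No profitable deviation — NE.
(LRU, LFU, ARC): Node 1 can switch to LFU (20 → 92). Not NE.
(LRU, ARC, LFU): Node 2 can switch to LFU (30 → 56). Not NE.
(LRU, ARC, ARC): Node 1 gets 57, best alternative 38; Node 2 gets 34, best alternative 11; Node 3 gets 30, best alternative 28. No profitable deviation — NE.
(LFU, LFU, LFU): Node 1 can switch to LRU (53 → 66). Not NE.
(LFU, LFU, ARC): Node 1 gets 92, best alternative 20; Node 2 gets 66, best alternative 51; Node 3 gets 32, best alternative 14. No profitable deviation — NE.
(LFU, ARC, LFU): Node 1 can switch to LRU (49 → 61). Not NE.
(LFU, ARC, ARC): Node 1 can switch to LRU (38 → 57). Not NE.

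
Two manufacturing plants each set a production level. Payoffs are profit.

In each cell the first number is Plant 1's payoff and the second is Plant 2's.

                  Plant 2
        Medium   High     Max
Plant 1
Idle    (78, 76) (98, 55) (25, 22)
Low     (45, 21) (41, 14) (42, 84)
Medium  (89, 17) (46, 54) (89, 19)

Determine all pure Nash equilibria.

No pure-strategy Nash equilibrium.

Plant 1 against Medium: payoffs 78, 45, 89 → best response Medium.
Plant 1 against High: payoffs 98, 41, 46 → best response Idle.
Plant 1 against Max: payoffs 25, 42, 89 → best response Medium.
Plant 2 against Idle: payoffs 76, 55, 22 → best response Medium.
Plant 2 against Low: payoffs 21, 14, 84 → best response Max.
Plant 2 against Medium: payoffs 17, 54, 19 → best response High.
No profile is a mutual best response for all players.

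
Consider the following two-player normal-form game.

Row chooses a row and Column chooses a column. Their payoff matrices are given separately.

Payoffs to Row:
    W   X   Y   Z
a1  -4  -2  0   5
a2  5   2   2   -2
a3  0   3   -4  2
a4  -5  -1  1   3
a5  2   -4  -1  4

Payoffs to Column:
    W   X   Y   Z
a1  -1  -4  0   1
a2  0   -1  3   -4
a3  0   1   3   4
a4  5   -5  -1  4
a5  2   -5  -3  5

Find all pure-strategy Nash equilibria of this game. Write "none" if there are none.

(a1, Z) and (a2, Y)

Row against W: payoffs -4, 5, 0, -5, 2 → best response a2.
Row against X: payoffs -2, 2, 3, -1, -4 → best response a3.
Row against Y: payoffs 0, 2, -4, 1, -1 → best response a2.
Row against Z: payoffs 5, -2, 2, 3, 4 → best response a1.
Column against a1: payoffs -1, -4, 0, 1 → best response Z.
Column against a2: payoffs 0, -1, 3, -4 → best response Y.
Column against a3: payoffs 0, 1, 3, 4 → best response Z.
Column against a4: payoffs 5, -5, -1, 4 → best response W.
Column against a5: payoffs 2, -5, -3, 5 → best response Z.
Mutual best responses: (a1, Z); (a2, Y).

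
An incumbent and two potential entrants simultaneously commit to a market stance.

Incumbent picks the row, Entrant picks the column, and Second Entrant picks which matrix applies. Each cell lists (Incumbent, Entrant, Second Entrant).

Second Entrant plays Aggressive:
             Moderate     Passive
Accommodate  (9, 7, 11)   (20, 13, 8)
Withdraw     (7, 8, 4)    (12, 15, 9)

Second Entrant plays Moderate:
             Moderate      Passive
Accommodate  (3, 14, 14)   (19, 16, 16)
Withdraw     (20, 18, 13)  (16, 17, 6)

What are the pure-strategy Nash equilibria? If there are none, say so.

Check each profile: it is a Nash equilibrium iff no player can strictly gain by switching unilaterally.
(Accommodate, Moderate, Aggressive): Entrant can switch to Passive (7 → 13). Not NE.
(Accommodate, Moderate, Moderate): Incumbent can switch to Withdraw (3 → 20). Not NE.
(Accommodate, Passive, Aggressive): Second Entrant can switch to Moderate (8 → 16). Not NE.
(Accommodate, Passive, Moderate): Incumbent gets 19, best alternative 16; Entrant gets 16, best alternative 14; Second Entrant gets 16, best alternative 8. No profitable deviation — NE.
(Withdraw, Moderate, Aggressive): Incumbent can switch to Accommodate (7 → 9). Not NE.
(Withdraw, Moderate, Moderate): Incumbent gets 20, best alternative 3; Entrant gets 18, best alternative 17; Second Entrant gets 13, best alternative 4. No profitable deviation — NE.
(Withdraw, Passive, Aggressive): Incumbent can switch to Accommodate (12 → 20). Not NE.
(Withdraw, Passive, Moderate): Incumbent can switch to Accommodate (16 → 19). Not NE.

Pure-strategy Nash equilibria: (Accommodate, Passive, Moderate), (Withdraw, Moderate, Moderate)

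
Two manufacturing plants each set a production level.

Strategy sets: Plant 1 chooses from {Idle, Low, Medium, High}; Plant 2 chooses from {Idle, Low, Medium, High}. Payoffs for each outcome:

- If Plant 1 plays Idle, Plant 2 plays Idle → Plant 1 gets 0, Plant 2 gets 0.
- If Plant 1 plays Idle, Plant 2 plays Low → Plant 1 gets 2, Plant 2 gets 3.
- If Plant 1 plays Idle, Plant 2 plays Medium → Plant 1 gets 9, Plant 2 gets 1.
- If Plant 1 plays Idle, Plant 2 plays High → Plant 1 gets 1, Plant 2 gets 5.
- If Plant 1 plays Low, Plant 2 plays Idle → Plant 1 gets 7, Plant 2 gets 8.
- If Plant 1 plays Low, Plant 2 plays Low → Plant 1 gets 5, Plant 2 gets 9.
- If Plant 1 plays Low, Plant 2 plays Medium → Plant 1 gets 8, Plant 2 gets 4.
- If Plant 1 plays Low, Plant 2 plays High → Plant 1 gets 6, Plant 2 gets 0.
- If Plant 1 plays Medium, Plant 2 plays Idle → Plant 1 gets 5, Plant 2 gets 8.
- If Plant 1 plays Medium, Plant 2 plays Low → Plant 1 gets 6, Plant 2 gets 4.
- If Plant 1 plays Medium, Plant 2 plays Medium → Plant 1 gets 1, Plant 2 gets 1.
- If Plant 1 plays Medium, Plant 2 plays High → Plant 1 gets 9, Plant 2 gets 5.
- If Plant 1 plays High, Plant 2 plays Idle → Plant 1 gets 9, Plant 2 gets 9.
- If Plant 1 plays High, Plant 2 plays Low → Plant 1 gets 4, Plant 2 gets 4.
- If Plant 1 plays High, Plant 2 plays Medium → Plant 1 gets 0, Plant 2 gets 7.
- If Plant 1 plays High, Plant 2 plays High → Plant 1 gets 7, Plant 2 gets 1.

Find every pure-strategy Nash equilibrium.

(High, Idle)

Check each profile: it is a Nash equilibrium iff no player can strictly gain by switching unilaterally.
(Idle, Idle): Plant 1 can switch to Low (0 → 7). Not NE.
(Idle, Low): Plant 1 can switch to Low (2 → 5). Not NE.
(Idle, Medium): Plant 2 can switch to Low (1 → 3). Not NE.
(Idle, High): Plant 1 can switch to Low (1 → 6). Not NE.
(Low, Idle): Plant 1 can switch to High (7 → 9). Not NE.
(Low, Low): Plant 1 can switch to Medium (5 → 6). Not NE.
(Low, Medium): Plant 1 can switch to Idle (8 → 9). Not NE.
(Low, High): Plant 1 can switch to Medium (6 → 9). Not NE.
(Medium, Idle): Plant 1 can switch to Low (5 → 7). Not NE.
(Medium, Low): Plant 2 can switch to Idle (4 → 8). Not NE.
(Medium, Medium): Plant 1 can switch to Idle (1 → 9). Not NE.
(Medium, High): Plant 2 can switch to Idle (5 → 8). Not NE.
(High, Idle): Plant 1 gets 9, best alternative 7; Plant 2 gets 9, best alternative 7. No profitable deviation — NE.
(The remaining 3 profiles each have a profitable deviation by the same check.)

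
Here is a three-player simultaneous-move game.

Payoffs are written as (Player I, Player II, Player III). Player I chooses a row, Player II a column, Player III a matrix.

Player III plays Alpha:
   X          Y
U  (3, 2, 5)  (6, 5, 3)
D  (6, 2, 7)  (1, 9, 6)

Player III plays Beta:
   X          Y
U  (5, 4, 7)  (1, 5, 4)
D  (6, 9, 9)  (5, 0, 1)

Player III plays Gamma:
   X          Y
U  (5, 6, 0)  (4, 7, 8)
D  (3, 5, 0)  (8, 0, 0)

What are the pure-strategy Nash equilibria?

(U, X, Alpha): Player I can switch to D (3 → 6). Not NE.
(U, X, Beta): Player I can switch to D (5 → 6). Not NE.
(U, X, Gamma): Player II can switch to Y (6 → 7). Not NE.
(U, Y, Alpha): Player III can switch to Beta (3 → 4). Not NE.
(U, Y, Beta): Player I can switch to D (1 → 5). Not NE.
(U, Y, Gamma): Player I can switch to D (4 → 8). Not NE.
(D, X, Beta): Player I gets 6, best alternative 5; Player II gets 9, best alternative 0; Player III gets 9, best alternative 7. No profitable deviation — NE.
(The remaining 5 profiles each have a profitable deviation by the same check.)

Pure NE: (D, X, Beta)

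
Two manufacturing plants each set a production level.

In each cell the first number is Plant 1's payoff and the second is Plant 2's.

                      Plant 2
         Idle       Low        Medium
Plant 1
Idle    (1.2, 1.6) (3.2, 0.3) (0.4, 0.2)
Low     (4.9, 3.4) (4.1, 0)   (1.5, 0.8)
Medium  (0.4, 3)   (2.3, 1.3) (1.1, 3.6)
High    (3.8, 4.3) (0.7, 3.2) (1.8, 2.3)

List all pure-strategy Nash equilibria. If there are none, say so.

Plant 1 against Idle: payoffs 1.2, 4.9, 0.4, 3.8 → best response Low.
Plant 1 against Low: payoffs 3.2, 4.1, 2.3, 0.7 → best response Low.
Plant 1 against Medium: payoffs 0.4, 1.5, 1.1, 1.8 → best response High.
Plant 2 against Idle: payoffs 1.6, 0.3, 0.2 → best response Idle.
Plant 2 against Low: payoffs 3.4, 0, 0.8 → best response Idle.
Plant 2 against Medium: payoffs 3, 1.3, 3.6 → best response Medium.
Plant 2 against High: payoffs 4.3, 3.2, 2.3 → best response Idle.
Mutual best responses: (Low, Idle).

Pure NE: (Low, Idle)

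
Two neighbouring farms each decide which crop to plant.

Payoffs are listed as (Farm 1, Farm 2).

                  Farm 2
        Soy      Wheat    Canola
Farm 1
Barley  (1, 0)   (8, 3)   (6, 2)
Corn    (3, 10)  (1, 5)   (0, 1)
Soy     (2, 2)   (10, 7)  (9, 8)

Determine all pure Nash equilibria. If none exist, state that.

Farm 1 against Soy: payoffs 1, 3, 2 → best response Corn.
Farm 1 against Wheat: payoffs 8, 1, 10 → best response Soy.
Farm 1 against Canola: payoffs 6, 0, 9 → best response Soy.
Farm 2 against Barley: payoffs 0, 3, 2 → best response Wheat.
Farm 2 against Corn: payoffs 10, 5, 1 → best response Soy.
Farm 2 against Soy: payoffs 2, 7, 8 → best response Canola.
Mutual best responses: (Corn, Soy); (Soy, Canola).

(Corn, Soy), (Soy, Canola)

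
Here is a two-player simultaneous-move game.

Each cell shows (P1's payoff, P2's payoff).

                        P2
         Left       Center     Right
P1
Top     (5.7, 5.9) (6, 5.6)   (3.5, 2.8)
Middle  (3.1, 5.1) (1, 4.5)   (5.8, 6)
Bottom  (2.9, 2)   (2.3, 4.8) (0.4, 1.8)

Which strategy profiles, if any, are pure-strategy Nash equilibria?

(Top, Left): P1 gets 5.7, best alternative 3.1; P2 gets 5.9, best alternative 5.6. No profitable deviation — NE.
(Top, Center): P2 can switch to Left (5.6 → 5.9). Not NE.
(Top, Right): P1 can switch to Middle (3.5 → 5.8). Not NE.
(Middle, Left): P1 can switch to Top (3.1 → 5.7). Not NE.
(Middle, Center): P1 can switch to Top (1 → 6). Not NE.
(Middle, Right): P1 gets 5.8, best alternative 3.5; P2 gets 6, best alternative 5.1. No profitable deviation — NE.
(Bottom, Left): P1 can switch to Top (2.9 → 5.7). Not NE.
(Bottom, Center): P1 can switch to Top (2.3 → 6). Not NE.
(Bottom, Right): P1 can switch to Top (0.4 → 3.5). Not NE.

(Top, Left); (Middle, Right)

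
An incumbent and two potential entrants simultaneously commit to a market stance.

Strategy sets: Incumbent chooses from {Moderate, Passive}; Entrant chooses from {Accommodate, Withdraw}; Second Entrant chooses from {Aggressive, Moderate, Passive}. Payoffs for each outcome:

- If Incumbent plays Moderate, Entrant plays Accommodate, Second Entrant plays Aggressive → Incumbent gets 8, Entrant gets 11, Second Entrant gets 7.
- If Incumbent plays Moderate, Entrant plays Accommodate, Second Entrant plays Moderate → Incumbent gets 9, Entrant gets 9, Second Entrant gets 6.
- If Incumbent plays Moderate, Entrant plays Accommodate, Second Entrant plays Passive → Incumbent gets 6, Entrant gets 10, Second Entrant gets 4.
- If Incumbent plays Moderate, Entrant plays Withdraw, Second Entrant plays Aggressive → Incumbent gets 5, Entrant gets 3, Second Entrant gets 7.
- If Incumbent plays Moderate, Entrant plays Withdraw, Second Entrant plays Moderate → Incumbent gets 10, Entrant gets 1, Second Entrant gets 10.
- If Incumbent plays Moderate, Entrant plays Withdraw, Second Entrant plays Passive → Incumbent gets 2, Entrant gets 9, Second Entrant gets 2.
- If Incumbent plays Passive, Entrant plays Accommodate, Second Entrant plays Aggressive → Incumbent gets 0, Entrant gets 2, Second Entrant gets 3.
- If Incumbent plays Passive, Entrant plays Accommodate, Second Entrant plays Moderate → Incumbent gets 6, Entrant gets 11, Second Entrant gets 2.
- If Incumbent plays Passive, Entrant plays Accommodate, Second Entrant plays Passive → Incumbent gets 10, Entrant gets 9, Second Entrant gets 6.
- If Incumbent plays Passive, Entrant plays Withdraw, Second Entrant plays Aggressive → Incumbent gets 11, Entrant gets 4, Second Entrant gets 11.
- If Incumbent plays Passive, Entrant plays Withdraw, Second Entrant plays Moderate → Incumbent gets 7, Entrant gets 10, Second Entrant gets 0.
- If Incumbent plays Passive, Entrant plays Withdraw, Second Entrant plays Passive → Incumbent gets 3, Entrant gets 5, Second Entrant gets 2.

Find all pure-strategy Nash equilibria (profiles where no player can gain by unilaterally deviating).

For each strategy profile, look for a profitable unilateral deviation.
(Moderate, Accommodate, Aggressive): Incumbent gets 8, best alternative 0; Entrant gets 11, best alternative 3; Second Entrant gets 7, best alternative 6. No profitable deviation — NE.
(Moderate, Accommodate, Moderate): Second Entrant can switch to Aggressive (6 → 7). Not NE.
(Moderate, Accommodate, Passive): Incumbent can switch to Passive (6 → 10). Not NE.
(Moderate, Withdraw, Aggressive): Incumbent can switch to Passive (5 → 11). Not NE.
(Moderate, Withdraw, Moderate): Entrant can switch to Accommodate (1 → 9). Not NE.
(Moderate, Withdraw, Passive): Incumbent can switch to Passive (2 → 3). Not NE.
(Passive, Accommodate, Aggressive): Incumbent can switch to Moderate (0 → 8). Not NE.
(Passive, Accommodate, Passive): Incumbent gets 10, best alternative 6; Entrant gets 9, best alternative 5; Second Entrant gets 6, best alternative 3. No profitable deviation — NE.
(Passive, Withdraw, Aggressive): Incumbent gets 11, best alternative 5; Entrant gets 4, best alternative 2; Second Entrant gets 11, best alternative 2. No profitable deviation — NE.
(The remaining 3 profiles each have a profitable deviation by the same check.)

Pure-strategy Nash equilibria: (Moderate, Accommodate, Aggressive); (Passive, Accommodate, Passive); (Passive, Withdraw, Aggressive)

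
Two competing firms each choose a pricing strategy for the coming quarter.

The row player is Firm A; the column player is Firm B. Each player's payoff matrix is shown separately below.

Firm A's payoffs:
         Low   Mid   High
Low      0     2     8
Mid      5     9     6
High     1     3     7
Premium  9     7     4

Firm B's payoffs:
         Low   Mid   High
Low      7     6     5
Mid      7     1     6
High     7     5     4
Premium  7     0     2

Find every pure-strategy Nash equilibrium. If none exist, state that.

Firm A against Low: payoffs 0, 5, 1, 9 → best response Premium.
Firm A against Mid: payoffs 2, 9, 3, 7 → best response Mid.
Firm A against High: payoffs 8, 6, 7, 4 → best response Low.
Firm B against Low: payoffs 7, 6, 5 → best response Low.
Firm B against Mid: payoffs 7, 1, 6 → best response Low.
Firm B against High: payoffs 7, 5, 4 → best response Low.
Firm B against Premium: payoffs 7, 0, 2 → best response Low.
Mutual best responses: (Premium, Low).

Pure NE: (Premium, Low)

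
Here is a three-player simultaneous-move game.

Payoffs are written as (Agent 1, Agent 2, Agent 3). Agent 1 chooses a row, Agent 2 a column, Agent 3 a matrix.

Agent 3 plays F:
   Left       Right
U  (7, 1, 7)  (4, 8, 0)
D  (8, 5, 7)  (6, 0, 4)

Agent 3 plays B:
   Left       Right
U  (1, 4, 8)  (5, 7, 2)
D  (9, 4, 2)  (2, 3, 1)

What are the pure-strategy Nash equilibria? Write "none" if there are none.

The pure Nash equilibria are (U, Right, B) and (D, Left, F).

Agent 1 against (Left, F): payoffs 7, 8 → best response D.
Agent 1 against (Left, B): payoffs 1, 9 → best response D.
Agent 1 against (Right, F): payoffs 4, 6 → best response D.
Agent 1 against (Right, B): payoffs 5, 2 → best response U.
Agent 2 against (U, F): payoffs 1, 8 → best response Right.
Agent 2 against (U, B): payoffs 4, 7 → best response Right.
Agent 2 against (D, F): payoffs 5, 0 → best response Left.
Agent 2 against (D, B): payoffs 4, 3 → best response Left.
Agent 3 against (U, Left): payoffs 7, 8 → best response B.
Agent 3 against (U, Right): payoffs 0, 2 → best response B.
Agent 3 against (D, Left): payoffs 7, 2 → best response F.
Agent 3 against (D, Right): payoffs 4, 1 → best response F.
Mutual best responses: (U, Right, B); (D, Left, F).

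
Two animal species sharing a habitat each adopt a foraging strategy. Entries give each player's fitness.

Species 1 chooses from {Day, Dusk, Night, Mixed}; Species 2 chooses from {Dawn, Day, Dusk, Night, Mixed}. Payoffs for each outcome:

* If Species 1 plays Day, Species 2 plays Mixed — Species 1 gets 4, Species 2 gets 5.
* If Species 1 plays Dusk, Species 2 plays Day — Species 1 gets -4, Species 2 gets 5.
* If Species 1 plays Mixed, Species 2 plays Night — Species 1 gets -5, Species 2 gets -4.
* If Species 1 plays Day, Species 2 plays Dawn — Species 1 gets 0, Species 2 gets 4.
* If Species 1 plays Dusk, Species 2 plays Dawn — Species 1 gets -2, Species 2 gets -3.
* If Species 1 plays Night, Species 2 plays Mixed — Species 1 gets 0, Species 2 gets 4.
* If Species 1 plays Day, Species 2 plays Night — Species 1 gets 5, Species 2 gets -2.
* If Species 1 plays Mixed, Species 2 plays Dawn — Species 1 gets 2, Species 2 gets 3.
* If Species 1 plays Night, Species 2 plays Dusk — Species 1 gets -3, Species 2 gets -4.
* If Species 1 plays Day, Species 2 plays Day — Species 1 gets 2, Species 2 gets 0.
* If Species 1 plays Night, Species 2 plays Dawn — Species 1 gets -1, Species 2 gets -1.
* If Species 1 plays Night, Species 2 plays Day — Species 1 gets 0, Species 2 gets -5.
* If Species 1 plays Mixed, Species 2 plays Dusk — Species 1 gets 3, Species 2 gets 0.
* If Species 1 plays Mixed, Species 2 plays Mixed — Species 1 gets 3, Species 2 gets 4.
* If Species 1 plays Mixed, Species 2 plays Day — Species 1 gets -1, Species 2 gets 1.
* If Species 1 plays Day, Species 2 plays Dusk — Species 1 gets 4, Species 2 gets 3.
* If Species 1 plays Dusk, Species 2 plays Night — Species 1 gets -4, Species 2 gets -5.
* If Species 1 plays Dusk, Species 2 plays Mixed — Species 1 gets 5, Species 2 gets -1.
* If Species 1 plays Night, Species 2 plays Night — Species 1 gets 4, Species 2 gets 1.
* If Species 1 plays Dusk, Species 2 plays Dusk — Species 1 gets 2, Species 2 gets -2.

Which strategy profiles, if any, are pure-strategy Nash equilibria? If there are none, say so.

This game has no pure Nash equilibrium.

Mark each player's best response to every combination of opponents' strategies; a profile where every player is best-responding is a pure Nash equilibrium.
Species 1 against Dawn: payoffs 0, -2, -1, 2 → best response Mixed.
Species 1 against Day: payoffs 2, -4, 0, -1 → best response Day.
Species 1 against Dusk: payoffs 4, 2, -3, 3 → best response Day.
Species 1 against Night: payoffs 5, -4, 4, -5 → best response Day.
Species 1 against Mixed: payoffs 4, 5, 0, 3 → best response Dusk.
Species 2 against Day: payoffs 4, 0, 3, -2, 5 → best response Mixed.
Species 2 against Dusk: payoffs -3, 5, -2, -5, -1 → best response Day.
Species 2 against Night: payoffs -1, -5, -4, 1, 4 → best response Mixed.
Species 2 against Mixed: payoffs 3, 1, 0, -4, 4 → best response Mixed.
No profile is a mutual best response for all players.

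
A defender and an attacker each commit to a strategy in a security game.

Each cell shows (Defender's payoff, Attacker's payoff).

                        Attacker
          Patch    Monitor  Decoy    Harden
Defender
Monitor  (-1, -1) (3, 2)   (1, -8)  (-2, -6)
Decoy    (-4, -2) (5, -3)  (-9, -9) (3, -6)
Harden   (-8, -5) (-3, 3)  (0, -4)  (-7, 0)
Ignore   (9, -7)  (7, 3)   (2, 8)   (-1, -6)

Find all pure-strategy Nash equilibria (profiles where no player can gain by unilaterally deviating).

For each player, find the best response to each opponent profile; mutual best responses are the pure NE.
Defender against Patch: payoffs -1, -4, -8, 9 → best response Ignore.
Defender against Monitor: payoffs 3, 5, -3, 7 → best response Ignore.
Defender against Decoy: payoffs 1, -9, 0, 2 → best response Ignore.
Defender against Harden: payoffs -2, 3, -7, -1 → best response Decoy.
Attacker against Monitor: payoffs -1, 2, -8, -6 → best response Monitor.
Attacker against Decoy: payoffs -2, -3, -9, -6 → best response Patch.
Attacker against Harden: payoffs -5, 3, -4, 0 → best response Monitor.
Attacker against Ignore: payoffs -7, 3, 8, -6 → best response Decoy.
Mutual best responses: (Ignore, Decoy).

(Ignore, Decoy)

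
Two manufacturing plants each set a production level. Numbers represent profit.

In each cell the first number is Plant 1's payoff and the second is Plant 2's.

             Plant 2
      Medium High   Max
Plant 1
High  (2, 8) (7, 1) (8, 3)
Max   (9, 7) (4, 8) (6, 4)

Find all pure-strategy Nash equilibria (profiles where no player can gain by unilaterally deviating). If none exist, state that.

Plant 1 against Medium: payoffs 2, 9 → best response Max.
Plant 1 against High: payoffs 7, 4 → best response High.
Plant 1 against Max: payoffs 8, 6 → best response High.
Plant 2 against High: payoffs 8, 1, 3 → best response Medium.
Plant 2 against Max: payoffs 7, 8, 4 → best response High.
No profile is a mutual best response for all players.

This game has no pure Nash equilibrium.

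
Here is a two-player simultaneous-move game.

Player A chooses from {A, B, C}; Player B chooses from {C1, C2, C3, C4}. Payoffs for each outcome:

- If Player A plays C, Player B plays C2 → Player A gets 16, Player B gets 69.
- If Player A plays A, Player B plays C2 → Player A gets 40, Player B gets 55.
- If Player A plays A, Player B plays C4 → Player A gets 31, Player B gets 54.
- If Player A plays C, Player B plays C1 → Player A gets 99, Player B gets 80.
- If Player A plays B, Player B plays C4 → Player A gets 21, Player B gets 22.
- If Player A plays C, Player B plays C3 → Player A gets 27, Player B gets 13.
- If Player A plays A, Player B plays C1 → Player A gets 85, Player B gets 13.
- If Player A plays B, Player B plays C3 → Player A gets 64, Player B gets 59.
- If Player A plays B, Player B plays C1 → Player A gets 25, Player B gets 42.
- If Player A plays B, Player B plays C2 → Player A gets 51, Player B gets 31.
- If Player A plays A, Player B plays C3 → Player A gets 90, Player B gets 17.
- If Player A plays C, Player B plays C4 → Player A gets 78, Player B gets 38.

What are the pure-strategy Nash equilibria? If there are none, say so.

Pure NE: (C, C1)

Player A against C1: payoffs 85, 25, 99 → best response C.
Player A against C2: payoffs 40, 51, 16 → best response B.
Player A against C3: payoffs 90, 64, 27 → best response A.
Player A against C4: payoffs 31, 21, 78 → best response C.
Player B against A: payoffs 13, 55, 17, 54 → best response C2.
Player B against B: payoffs 42, 31, 59, 22 → best response C3.
Player B against C: payoffs 80, 69, 13, 38 → best response C1.
Mutual best responses: (C, C1).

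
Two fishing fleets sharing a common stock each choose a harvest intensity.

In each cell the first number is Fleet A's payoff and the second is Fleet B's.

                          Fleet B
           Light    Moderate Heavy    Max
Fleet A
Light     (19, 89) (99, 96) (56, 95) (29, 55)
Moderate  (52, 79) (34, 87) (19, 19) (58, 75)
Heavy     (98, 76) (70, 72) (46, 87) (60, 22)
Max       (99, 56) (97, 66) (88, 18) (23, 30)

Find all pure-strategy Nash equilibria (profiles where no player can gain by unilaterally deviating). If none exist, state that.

Pure NE: (Light, Moderate)

(Light, Light): Fleet A can switch to Moderate (19 → 52). Not NE.
(Light, Moderate): Fleet A gets 99, best alternative 97; Fleet B gets 96, best alternative 95. No profitable deviation — NE.
(Light, Heavy): Fleet A can switch to Max (56 → 88). Not NE.
(Light, Max): Fleet A can switch to Moderate (29 → 58). Not NE.
(Moderate, Light): Fleet A can switch to Heavy (52 → 98). Not NE.
(Moderate, Moderate): Fleet A can switch to Light (34 → 99). Not NE.
(Moderate, Heavy): Fleet A can switch to Light (19 → 56). Not NE.
(The remaining 9 profiles each have a profitable deviation by the same check.)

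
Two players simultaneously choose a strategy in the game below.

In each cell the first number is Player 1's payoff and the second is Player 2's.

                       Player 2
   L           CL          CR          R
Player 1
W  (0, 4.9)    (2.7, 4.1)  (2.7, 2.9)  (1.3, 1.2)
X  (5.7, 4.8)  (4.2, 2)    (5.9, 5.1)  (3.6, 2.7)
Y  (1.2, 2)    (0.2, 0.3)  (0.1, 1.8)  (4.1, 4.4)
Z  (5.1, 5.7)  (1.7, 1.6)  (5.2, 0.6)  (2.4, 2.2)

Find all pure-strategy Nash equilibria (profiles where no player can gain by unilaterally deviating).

(W, L): Player 1 can switch to X (0 → 5.7). Not NE.
(W, CL): Player 1 can switch to X (2.7 → 4.2). Not NE.
(W, CR): Player 1 can switch to X (2.7 → 5.9). Not NE.
(W, R): Player 1 can switch to X (1.3 → 3.6). Not NE.
(X, L): Player 2 can switch to CR (4.8 → 5.1). Not NE.
(X, CL): Player 2 can switch to L (2 → 4.8). Not NE.
(X, CR): Player 1 gets 5.9, best alternative 5.2; Player 2 gets 5.1, best alternative 4.8. No profitable deviation — NE.
(X, R): Player 1 can switch to Y (3.6 → 4.1). Not NE.
(Y, L): Player 1 can switch to X (1.2 → 5.7). Not NE.
(Y, CL): Player 1 can switch to W (0.2 → 2.7). Not NE.
(Y, CR): Player 1 can switch to W (0.1 → 2.7). Not NE.
(Y, R): Player 1 gets 4.1, best alternative 3.6; Player 2 gets 4.4, best alternative 2. No profitable deviation — NE.
(The remaining 4 profiles each have a profitable deviation by the same check.)

The pure Nash equilibria are (X, CR); (Y, R).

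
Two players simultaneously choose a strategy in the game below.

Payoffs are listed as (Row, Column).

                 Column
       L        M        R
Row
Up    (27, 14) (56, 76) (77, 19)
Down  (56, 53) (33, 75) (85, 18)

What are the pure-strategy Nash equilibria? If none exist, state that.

Pure NE: (Up, M)

For each player, find the best response to each opponent profile; mutual best responses are the pure NE.
Row against L: payoffs 27, 56 → best response Down.
Row against M: payoffs 56, 33 → best response Up.
Row against R: payoffs 77, 85 → best response Down.
Column against Up: payoffs 14, 76, 19 → best response M.
Column against Down: payoffs 53, 75, 18 → best response M.
Mutual best responses: (Up, M).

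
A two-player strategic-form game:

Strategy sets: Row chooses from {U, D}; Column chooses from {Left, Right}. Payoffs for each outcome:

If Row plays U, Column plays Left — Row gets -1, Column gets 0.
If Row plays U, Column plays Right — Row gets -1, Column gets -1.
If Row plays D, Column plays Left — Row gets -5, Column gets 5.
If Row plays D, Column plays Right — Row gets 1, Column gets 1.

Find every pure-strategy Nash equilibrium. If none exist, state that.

(U, Left): Row gets -1, best alternative -5; Column gets 0, best alternative -1. No profitable deviation — NE.
(U, Right): Row can switch to D (-1 → 1). Not NE.
(D, Left): Row can switch to U (-5 → -1). Not NE.
(D, Right): Column can switch to Left (1 → 5). Not NE.

The unique pure-strategy Nash equilibrium is (U, Left).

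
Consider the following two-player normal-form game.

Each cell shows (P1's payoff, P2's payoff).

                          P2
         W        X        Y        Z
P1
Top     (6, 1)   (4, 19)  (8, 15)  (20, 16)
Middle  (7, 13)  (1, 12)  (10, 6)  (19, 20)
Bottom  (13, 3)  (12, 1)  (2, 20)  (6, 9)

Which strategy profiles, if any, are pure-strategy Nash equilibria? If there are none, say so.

P1 against W: payoffs 6, 7, 13 → best response Bottom.
P1 against X: payoffs 4, 1, 12 → best response Bottom.
P1 against Y: payoffs 8, 10, 2 → best response Middle.
P1 against Z: payoffs 20, 19, 6 → best response Top.
P2 against Top: payoffs 1, 19, 15, 16 → best response X.
P2 against Middle: payoffs 13, 12, 6, 20 → best response Z.
P2 against Bottom: payoffs 3, 1, 20, 9 → best response Y.
No profile is a mutual best response for all players.

This game has no pure Nash equilibrium.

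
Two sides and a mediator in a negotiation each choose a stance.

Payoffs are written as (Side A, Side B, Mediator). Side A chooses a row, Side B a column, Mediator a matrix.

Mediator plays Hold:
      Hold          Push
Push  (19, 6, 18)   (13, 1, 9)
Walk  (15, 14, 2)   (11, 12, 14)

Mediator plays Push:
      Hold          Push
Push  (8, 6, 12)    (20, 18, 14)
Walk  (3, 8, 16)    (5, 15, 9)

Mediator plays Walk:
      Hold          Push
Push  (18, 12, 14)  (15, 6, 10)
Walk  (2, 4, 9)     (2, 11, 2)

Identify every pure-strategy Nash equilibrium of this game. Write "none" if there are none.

For each player, find the best response to each opponent profile; mutual best responses are the pure NE.
Side A against (Hold, Hold): payoffs 19, 15 → best response Push.
Side A against (Hold, Push): payoffs 8, 3 → best response Push.
Side A against (Hold, Walk): payoffs 18, 2 → best response Push.
Side A against (Push, Hold): payoffs 13, 11 → best response Push.
Side A against (Push, Push): payoffs 20, 5 → best response Push.
Side A against (Push, Walk): payoffs 15, 2 → best response Push.
Side B against (Push, Hold): payoffs 6, 1 → best response Hold.
Side B against (Push, Push): payoffs 6, 18 → best response Push.
Side B against (Push, Walk): payoffs 12, 6 → best response Hold.
Side B against (Walk, Hold): payoffs 14, 12 → best response Hold.
Side B against (Walk, Push): payoffs 8, 15 → best response Push.
Side B against (Walk, Walk): payoffs 4, 11 → best response Push.
Mediator against (Push, Hold): payoffs 18, 12, 14 → best response Hold.
Mediator against (Push, Push): payoffs 9, 14, 10 → best response Push.
Mediator against (Walk, Hold): payoffs 2, 16, 9 → best response Push.
Mediator against (Walk, Push): payoffs 14, 9, 2 → best response Hold.
Mutual best responses: (Push, Hold, Hold); (Push, Push, Push).

The pure Nash equilibria are (Push, Hold, Hold) and (Push, Push, Push).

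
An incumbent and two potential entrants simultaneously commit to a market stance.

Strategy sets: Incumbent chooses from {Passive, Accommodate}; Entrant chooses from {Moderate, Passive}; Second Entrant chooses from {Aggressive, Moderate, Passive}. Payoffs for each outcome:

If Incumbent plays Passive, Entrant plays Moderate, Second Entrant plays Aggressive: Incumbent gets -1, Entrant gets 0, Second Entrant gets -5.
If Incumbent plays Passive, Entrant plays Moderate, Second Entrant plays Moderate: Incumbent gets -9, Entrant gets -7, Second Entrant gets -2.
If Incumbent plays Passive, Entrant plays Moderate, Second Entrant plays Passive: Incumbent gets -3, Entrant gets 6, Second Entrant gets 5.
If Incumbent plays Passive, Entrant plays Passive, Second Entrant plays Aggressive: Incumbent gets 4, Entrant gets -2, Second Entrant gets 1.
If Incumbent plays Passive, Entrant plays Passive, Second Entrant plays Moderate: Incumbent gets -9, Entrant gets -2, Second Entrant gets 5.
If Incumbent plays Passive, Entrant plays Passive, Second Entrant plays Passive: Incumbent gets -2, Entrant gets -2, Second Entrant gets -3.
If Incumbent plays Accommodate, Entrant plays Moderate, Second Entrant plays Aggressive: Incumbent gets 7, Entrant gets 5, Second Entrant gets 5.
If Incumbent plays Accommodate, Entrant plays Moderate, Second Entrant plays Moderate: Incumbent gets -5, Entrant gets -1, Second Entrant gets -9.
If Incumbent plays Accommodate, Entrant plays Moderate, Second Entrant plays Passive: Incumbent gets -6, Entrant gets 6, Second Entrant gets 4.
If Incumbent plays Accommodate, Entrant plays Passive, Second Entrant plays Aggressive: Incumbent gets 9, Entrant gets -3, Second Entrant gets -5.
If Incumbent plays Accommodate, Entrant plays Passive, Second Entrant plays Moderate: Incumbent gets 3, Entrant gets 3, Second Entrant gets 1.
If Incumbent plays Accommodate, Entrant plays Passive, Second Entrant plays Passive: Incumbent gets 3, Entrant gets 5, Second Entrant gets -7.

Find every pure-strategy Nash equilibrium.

Incumbent against (Moderate, Aggressive): payoffs -1, 7 → best response Accommodate.
Incumbent against (Moderate, Moderate): payoffs -9, -5 → best response Accommodate.
Incumbent against (Moderate, Passive): payoffs -3, -6 → best response Passive.
Incumbent against (Passive, Aggressive): payoffs 4, 9 → best response Accommodate.
Incumbent against (Passive, Moderate): payoffs -9, 3 → best response Accommodate.
Incumbent against (Passive, Passive): payoffs -2, 3 → best response Accommodate.
Entrant against (Passive, Aggressive): payoffs 0, -2 → best response Moderate.
Entrant against (Passive, Moderate): payoffs -7, -2 → best response Passive.
Entrant against (Passive, Passive): payoffs 6, -2 → best response Moderate.
Entrant against (Accommodate, Aggressive): payoffs 5, -3 → best response Moderate.
Entrant against (Accommodate, Moderate): payoffs -1, 3 → best response Passive.
Entrant against (Accommodate, Passive): payoffs 6, 5 → best response Moderate.
Second Entrant against (Passive, Moderate): payoffs -5, -2, 5 → best response Passive.
Second Entrant against (Passive, Passive): payoffs 1, 5, -3 → best response Moderate.
Second Entrant against (Accommodate, Moderate): payoffs 5, -9, 4 → best response Aggressive.
Second Entrant against (Accommodate, Passive): payoffs -5, 1, -7 → best response Moderate.
Mutual best responses: (Passive, Moderate, Passive); (Accommodate, Moderate, Aggressive); (Accommodate, Passive, Moderate).

The pure Nash equilibria are (Passive, Moderate, Passive) and (Accommodate, Moderate, Aggressive) and (Accommodate, Passive, Moderate).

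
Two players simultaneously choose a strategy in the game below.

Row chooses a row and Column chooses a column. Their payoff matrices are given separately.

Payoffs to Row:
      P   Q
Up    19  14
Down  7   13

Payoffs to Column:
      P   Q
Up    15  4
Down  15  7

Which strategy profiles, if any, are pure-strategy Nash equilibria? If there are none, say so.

Row against P: payoffs 19, 7 → best response Up.
Row against Q: payoffs 14, 13 → best response Up.
Column against Up: payoffs 15, 4 → best response P.
Column against Down: payoffs 15, 7 → best response P.
Mutual best responses: (Up, P).

Pure NE: (Up, P)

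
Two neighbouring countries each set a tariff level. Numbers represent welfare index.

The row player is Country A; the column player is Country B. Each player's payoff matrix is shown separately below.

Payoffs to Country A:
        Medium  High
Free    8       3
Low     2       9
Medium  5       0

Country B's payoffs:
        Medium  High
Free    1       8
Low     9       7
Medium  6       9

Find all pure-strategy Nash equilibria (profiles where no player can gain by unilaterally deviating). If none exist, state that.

For each strategy profile, look for a profitable unilateral deviation.
(Free, Medium): Country B can switch to High (1 → 8). Not NE.
(Free, High): Country A can switch to Low (3 → 9). Not NE.
(Low, Medium): Country A can switch to Free (2 → 8). Not NE.
(Low, High): Country B can switch to Medium (7 → 9). Not NE.
(Medium, Medium): Country A can switch to Free (5 → 8). Not NE.
(Medium, High): Country A can switch to Free (0 → 3). Not NE.

No pure-strategy Nash equilibrium.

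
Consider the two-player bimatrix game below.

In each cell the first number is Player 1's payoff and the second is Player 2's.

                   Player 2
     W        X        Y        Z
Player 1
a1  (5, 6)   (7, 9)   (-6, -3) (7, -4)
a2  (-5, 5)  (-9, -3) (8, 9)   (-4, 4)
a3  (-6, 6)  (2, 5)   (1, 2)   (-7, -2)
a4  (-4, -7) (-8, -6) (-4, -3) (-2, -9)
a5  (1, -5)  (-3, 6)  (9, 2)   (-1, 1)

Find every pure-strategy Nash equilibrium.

(a1, X)

For each strategy profile, look for a profitable unilateral deviation.
(a1, W): Player 2 can switch to X (6 → 9). Not NE.
(a1, X): Player 1 gets 7, best alternative 2; Player 2 gets 9, best alternative 6. No profitable deviation — NE.
(a1, Y): Player 1 can switch to a2 (-6 → 8). Not NE.
(a1, Z): Player 2 can switch to W (-4 → 6). Not NE.
(a2, W): Player 1 can switch to a1 (-5 → 5). Not NE.
(a2, X): Player 1 can switch to a1 (-9 → 7). Not NE.
(a2, Y): Player 1 can switch to a5 (8 → 9). Not NE.
(a2, Z): Player 1 can switch to a1 (-4 → 7). Not NE.
(a3, W): Player 1 can switch to a1 (-6 → 5). Not NE.
(a3, X): Player 1 can switch to a1 (2 → 7). Not NE.
(a3, Y): Player 1 can switch to a2 (1 → 8). Not NE.
(The remaining 9 profiles each have a profitable deviation by the same check.)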